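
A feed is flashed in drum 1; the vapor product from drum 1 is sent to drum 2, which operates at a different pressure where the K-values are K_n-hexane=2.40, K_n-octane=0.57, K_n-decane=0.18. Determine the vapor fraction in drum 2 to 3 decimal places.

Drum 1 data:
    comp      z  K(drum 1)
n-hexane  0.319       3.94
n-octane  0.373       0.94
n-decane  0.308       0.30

V/F (drum 2) = 0.502

Drum 1:
Newton iteration, ψ₁⁰ = 0.52:
  ψ₁ = 0.520: g = 0.0088, g' = -0.806 → ψ₁ = 0.531
Converged at ψ₁ = 0.531.
Drum-1 compositions:
  n-hexane: x = 0.125, y = 0.491
  n-octane: x = 0.385, y = 0.362
  n-decane: x = 0.490, y = 0.147
Drum-2 feed = drum-1 vapor: z₂ = (0.4908, 0.3622, 0.1470).
Drum 2:
Material balance + equilibrium reduce to Σ zᵢ(Kᵢ−1)/(1+ψ₂(Kᵢ−1)) = 0.
Feasibility: ΣzᵢKᵢ = 1.411, Σzᵢ/Kᵢ = 1.657 — both > 1, two phases present.
Newton–Raphson from ψ₂ = 0.67:
  ψ₂ = 0.670: g = -0.1318, g' = -0.875 → ψ₂ = 0.519
  ψ₂ = 0.519: g = -0.0127, g' = -0.733 → ψ₂ = 0.502
Converged at ψ₂ = 0.502.
  n-hexane: x = 0.288, y = 0.692
  n-octane: x = 0.462, y = 0.263
  n-decane: x = 0.250, y = 0.045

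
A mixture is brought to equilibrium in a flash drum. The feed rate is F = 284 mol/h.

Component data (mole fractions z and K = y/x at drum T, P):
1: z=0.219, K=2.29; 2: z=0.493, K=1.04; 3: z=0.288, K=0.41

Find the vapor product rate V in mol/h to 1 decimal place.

Let ψ = V/F and solve Σ zᵢ(Kᵢ−1)/(1+ψ(Kᵢ−1)) = 0.
g(0) = ΣzᵢKᵢ − 1 = 0.132 and g(1) = 1 − Σzᵢ/Kᵢ = -0.272, so a root lies in (0, 1).
Newton iteration, ψ⁰ = 0.5:
  ψ = 0.500: g = -0.0499, g' = -0.337 → ψ = 0.352
  ψ = 0.352: g = -0.0007, g' = -0.333 → ψ = 0.350
Converged at ψ = 0.350.
Then V = ψ·F = 0.3498·284 = 99.3 mol/h and L = F − V = 184.7 mol/h.

V = 99.3 mol/h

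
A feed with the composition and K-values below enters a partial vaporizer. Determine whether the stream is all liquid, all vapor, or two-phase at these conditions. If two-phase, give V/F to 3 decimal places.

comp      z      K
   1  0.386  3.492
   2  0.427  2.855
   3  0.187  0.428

all vapor

ΣzᵢKᵢ = 2.647; Σzᵢ/Kᵢ = 0.697.
Since Σzᵢ/Kᵢ < 1 the mixture is above its dew point — single vapor phase.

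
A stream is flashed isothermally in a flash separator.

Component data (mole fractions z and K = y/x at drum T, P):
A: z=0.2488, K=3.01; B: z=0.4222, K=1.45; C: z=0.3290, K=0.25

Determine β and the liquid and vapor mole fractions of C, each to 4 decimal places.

Newton–Raphson from β = 0.6:
  β = 0.6000: g = -0.07234, g' = -0.8713 → β = 0.5170
  β = 0.5170: g = -0.00363, g' = -0.7917 → β = 0.5124
Converged at β = 0.5124.
Compositions from xᵢ = zᵢ/(1+β(Kᵢ−1)), yᵢ = Kᵢxᵢ:
  A: x = 0.1226, y = 0.3689
  B: x = 0.3431, y = 0.4975
  C: x = 0.5343, y = 0.1336

β = 0.5124, x_C = 0.5343, y_C = 0.1336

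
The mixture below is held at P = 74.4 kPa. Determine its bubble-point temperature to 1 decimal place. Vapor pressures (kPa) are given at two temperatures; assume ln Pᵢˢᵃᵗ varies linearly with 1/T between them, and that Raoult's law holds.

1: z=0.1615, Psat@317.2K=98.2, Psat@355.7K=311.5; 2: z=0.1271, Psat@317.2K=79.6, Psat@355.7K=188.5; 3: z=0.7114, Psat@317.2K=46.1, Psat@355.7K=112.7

Bubble-point temperature: ΣzᵢPᵢˢᵃᵗ(T) = P. Interpolate ln Pᵢˢᵃᵗ = aᵢ + bᵢ/T.
  T = 317.2 K: ΣzᵢPᵢˢᵃᵗ = 58.77 kPa
  T = 355.7 K: ΣzᵢPᵢˢᵃᵗ = 154.44 kPa
  T = 336.4 K: ΣzᵢPᵢˢᵃᵗ = 97.64 kPa
  T = 326.8 K: ΣzᵢPᵢˢᵃᵗ = 76.28 kPa
  T = 322.0 K: ΣzᵢPᵢˢᵃᵗ = 67.08 kPa
  T = 324.4 K: ΣzᵢPᵢˢᵃᵗ = 71.56 kPa
  T = 325.6 K: ΣzᵢPᵢˢᵃᵗ = 73.89 kPa
Interpolating between 325.6 K and 326.8 K gives T ≈ 325.9 K.

T = 325.9 K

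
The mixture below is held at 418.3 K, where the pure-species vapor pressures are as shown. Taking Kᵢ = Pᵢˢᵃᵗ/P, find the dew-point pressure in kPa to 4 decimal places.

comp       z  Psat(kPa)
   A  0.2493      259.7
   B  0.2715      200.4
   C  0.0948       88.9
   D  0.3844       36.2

At the dew point ψ → 1, so Σzᵢ/Kᵢ = 1 with Kᵢ = Pᵢˢᵃᵗ/P ⇒ 1/P = Σzᵢ/Pᵢˢᵃᵗ.
1/P = 0.2493/259.7 + 0.2715/200.4 + 0.0948/88.9 + 0.3844/36.2 = 0.0139999 ⇒ P = 71.4291 kPa

Pdew = 71.4291 kPa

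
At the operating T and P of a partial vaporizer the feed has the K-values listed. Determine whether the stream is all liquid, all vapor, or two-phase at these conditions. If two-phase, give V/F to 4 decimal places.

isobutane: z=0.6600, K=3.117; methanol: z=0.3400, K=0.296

ΣzᵢKᵢ = 2.1579; Σzᵢ/Kᵢ = 1.3604.
Both exceed 1, so a two-phase solution exists.
Binary case is linear: z₁(K₁−1)(1+ψ(K₂−1)) + z₂(K₂−1)(1+ψ(K₁−1)) = 0
⇒ ψ = [z₁(K₁−1)+z₂(K₂−1)] / [−(K₁−1)(K₂−1)] = 1.15786/1.49037 = 0.7769

two-phase, V/F = 0.7769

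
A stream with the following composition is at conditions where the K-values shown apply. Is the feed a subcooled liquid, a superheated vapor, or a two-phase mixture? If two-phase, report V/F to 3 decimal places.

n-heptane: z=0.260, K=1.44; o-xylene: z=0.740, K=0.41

subcooled liquid

ΣzᵢKᵢ = 0.678; Σzᵢ/Kᵢ = 1.985.
Since ΣzᵢKᵢ < 1 the mixture is below its bubble point — single liquid phase.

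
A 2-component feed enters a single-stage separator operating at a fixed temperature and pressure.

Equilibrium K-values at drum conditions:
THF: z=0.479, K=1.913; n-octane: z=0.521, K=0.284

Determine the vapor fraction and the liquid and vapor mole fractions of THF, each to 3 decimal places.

Let ψ = V/F and solve Σ zᵢ(Kᵢ−1)/(1+ψ(Kᵢ−1)) = 0.
Check two-phase: ΣzᵢKᵢ = 1.064 > 1 and Σzᵢ/Kᵢ = 2.085 > 1, so g(0) = 0.064 > 0 and g(1) = -1.085 < 0.
Binary case is linear: z₁(K₁−1)(1+ψ(K₂−1)) + z₂(K₂−1)(1+ψ(K₁−1)) = 0
⇒ ψ = [z₁(K₁−1)+z₂(K₂−1)] / [−(K₁−1)(K₂−1)] = 0.0643/0.6537 = 0.098
Compositions from xᵢ = zᵢ/(1+ψ(Kᵢ−1)), yᵢ = Kᵢxᵢ:
  THF: x = 0.440, y = 0.841
  n-octane: x = 0.560, y = 0.159

ψ = 0.098, x_THF = 0.440, y_THF = 0.841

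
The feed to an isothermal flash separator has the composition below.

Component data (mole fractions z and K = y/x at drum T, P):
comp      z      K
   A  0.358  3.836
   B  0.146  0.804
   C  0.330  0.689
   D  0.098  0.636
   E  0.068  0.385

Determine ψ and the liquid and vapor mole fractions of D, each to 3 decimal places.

ψ = 0.816, x_D = 0.139, y_D = 0.089

Material balance + equilibrium reduce to Σ zᵢ(Kᵢ−1)/(1+ψ(Kᵢ−1)) = 0.
Feasibility: ΣzᵢKᵢ = 1.807, Σzᵢ/Kᵢ = 1.085 — both > 1, two phases present.
Iterate (Newton) starting at ψ = 0.5:
  ψ = 0.500: g = 0.1626, g' = -0.617 → ψ = 0.764
  ψ = 0.764: g = 0.0243, g' = -0.466 → ψ = 0.816
Converged at ψ = 0.816.
Compositions from xᵢ = zᵢ/(1+ψ(Kᵢ−1)), yᵢ = Kᵢxᵢ:
  A: x = 0.108, y = 0.414
  B: x = 0.174, y = 0.140
  C: x = 0.442, y = 0.305
  D: x = 0.139, y = 0.089
  E: x = 0.137, y = 0.053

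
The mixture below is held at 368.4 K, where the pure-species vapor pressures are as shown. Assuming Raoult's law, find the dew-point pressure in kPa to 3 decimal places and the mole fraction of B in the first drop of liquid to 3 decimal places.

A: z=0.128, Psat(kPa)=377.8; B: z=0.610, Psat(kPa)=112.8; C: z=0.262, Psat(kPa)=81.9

Pdew = 111.786 kPa, x_B = 0.605

At the dew point ψ → 1, so Σzᵢ/Kᵢ = 1 with Kᵢ = Pᵢˢᵃᵗ/P ⇒ 1/P = Σzᵢ/Pᵢˢᵃᵗ.
1/P = 0.128/377.8 + 0.610/112.8 + 0.262/81.9 = 0.008946 ⇒ P = 111.786 kPa
xᵢ = zᵢP/Pᵢˢᵃᵗ ⇒ x_B = 0.610·111.786/112.8 = 0.605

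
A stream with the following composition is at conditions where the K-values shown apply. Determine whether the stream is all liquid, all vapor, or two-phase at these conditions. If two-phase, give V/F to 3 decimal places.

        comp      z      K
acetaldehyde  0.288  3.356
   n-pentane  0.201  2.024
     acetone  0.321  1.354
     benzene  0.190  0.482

ΣzᵢKᵢ = 1.900; Σzᵢ/Kᵢ = 0.816.
Since Σzᵢ/Kᵢ < 1 the mixture is above its dew point — single vapor phase.

all vapor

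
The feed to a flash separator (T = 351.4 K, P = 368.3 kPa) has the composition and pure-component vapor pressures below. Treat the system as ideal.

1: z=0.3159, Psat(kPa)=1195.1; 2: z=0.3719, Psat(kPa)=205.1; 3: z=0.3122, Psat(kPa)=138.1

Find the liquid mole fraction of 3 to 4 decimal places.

x_3 = 0.3820

Raoult's law: Kᵢ = Pᵢˢᵃᵗ/P = Pᵢˢᵃᵗ/368.3.
  K_1 = 1195.1/368.3 = 3.244909, K_2 = 205.1/368.3 = 0.556883, K_3 = 138.1/368.3 = 0.374966
Newton–Raphson from ψ = 0.68:
  ψ = 0.6800: g = -0.29456, g' = -0.7679 → ψ = 0.2964
  ψ = 0.2964: g = -0.00341, g' = -0.8545 → ψ = 0.2924
Converged at ψ = 0.2924.
Compositions from xᵢ = zᵢ/(1+ψ(Kᵢ−1)), yᵢ = Kᵢxᵢ:
  1: x = 0.1907, y = 0.6188
  2: x = 0.4273, y = 0.2379
  3: x = 0.3820, y = 0.1432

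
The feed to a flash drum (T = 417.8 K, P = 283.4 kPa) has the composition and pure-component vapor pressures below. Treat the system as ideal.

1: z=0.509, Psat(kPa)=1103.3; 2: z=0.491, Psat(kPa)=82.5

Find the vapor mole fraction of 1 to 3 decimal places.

y_1 = 0.766

Raoult's law: Kᵢ = Pᵢˢᵃᵗ/P = Pᵢˢᵃᵗ/283.4.
  K_1 = 1103.3/283.4 = 3.89308, K_2 = 82.5/283.4 = 0.29111
Let ψ = V/F and solve Σ zᵢ(Kᵢ−1)/(1+ψ(Kᵢ−1)) = 0.
g(0) = ΣzᵢKᵢ − 1 = 1.125 and g(1) = 1 − Σzᵢ/Kᵢ = -0.817, so a root lies in (0, 1).
Iterate (Newton) starting at ψ = 0.5:
  ψ = 0.500: g = 0.0627, g' = -1.304 → ψ = 0.548
Converged at ψ = 0.548.
Compositions from xᵢ = zᵢ/(1+ψ(Kᵢ−1)), yᵢ = Kᵢxᵢ:
  1: x = 0.197, y = 0.766
  2: x = 0.803, y = 0.234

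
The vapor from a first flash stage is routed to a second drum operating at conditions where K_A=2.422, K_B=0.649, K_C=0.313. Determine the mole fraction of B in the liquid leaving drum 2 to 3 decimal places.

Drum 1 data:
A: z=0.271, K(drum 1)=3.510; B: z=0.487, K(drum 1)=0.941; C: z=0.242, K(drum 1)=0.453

Drum 1:
Rachford–Rice: g(ψ₁) = Σ zᵢ(Kᵢ−1)/(1+ψ₁(Kᵢ−1)) = 0.
g(0) = ΣzᵢKᵢ − 1 = 0.519 and g(1) = 1 − Σzᵢ/Kᵢ = -0.129, so a root lies in (0, 1).
Newton–Raphson from ψ₁ = 0.5:
  ψ₁ = 0.500: g = 0.0898, g' = -0.475 → ψ₁ = 0.689
  ψ₁ = 0.689: g = 0.0067, g' = -0.417 → ψ₁ = 0.705
Converged at ψ₁ = 0.705.
Drum-1 compositions:
  A: x = 0.098, y = 0.343
  B: x = 0.508, y = 0.478
  C: x = 0.394, y = 0.178
Drum-2 feed = drum-1 vapor: z₂ = (0.3433, 0.4782, 0.1785).
Drum 2:
Material balance + equilibrium reduce to Σ zᵢ(Kᵢ−1)/(1+ψ₂(Kᵢ−1)) = 0.
Check two-phase: ΣzᵢKᵢ = 1.198 > 1 and Σzᵢ/Kᵢ = 1.449 > 1, so g(0) = 0.198 > 0 and g(1) = -0.449 < 0.
Newton–Raphson from ψ₂ = 0.5:
  ψ₂ = 0.500: g = -0.1050, g' = -0.519 → ψ₂ = 0.298
  ψ₂ = 0.298: g = 0.0014, g' = -0.549 → ψ₂ = 0.300
Converged at ψ₂ = 0.300.
  A: x = 0.241, y = 0.583
  B: x = 0.535, y = 0.347
  C: x = 0.225, y = 0.070

x_B (drum 2) = 0.535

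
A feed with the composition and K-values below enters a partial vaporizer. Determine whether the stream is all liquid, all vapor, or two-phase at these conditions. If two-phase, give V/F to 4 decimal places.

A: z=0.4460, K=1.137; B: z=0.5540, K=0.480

all liquid

ΣzᵢKᵢ = 0.7730; Σzᵢ/Kᵢ = 1.5464.
Since ΣzᵢKᵢ < 1 the mixture is below its bubble point — single liquid phase.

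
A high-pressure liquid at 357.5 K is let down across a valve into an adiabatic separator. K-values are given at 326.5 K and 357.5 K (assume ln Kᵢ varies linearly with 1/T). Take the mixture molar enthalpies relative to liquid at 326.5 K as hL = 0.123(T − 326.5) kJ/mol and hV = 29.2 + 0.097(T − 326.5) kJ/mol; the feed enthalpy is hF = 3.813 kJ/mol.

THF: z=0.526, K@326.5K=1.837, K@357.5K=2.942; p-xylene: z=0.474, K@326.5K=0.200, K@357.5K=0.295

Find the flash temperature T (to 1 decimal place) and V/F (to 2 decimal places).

T = 328.0 K, V/F = 0.12

Adiabatic flash: solve Rachford–Rice at each trial T, then check hF = ψ·hV(T) + (1−ψ)·hL(T).
  T = 326.5 K: K = (1.837, 0.200), RR gives ψ = 0.091, H_out = 2.663 kJ/mol
  T = 357.5 K: K = (2.942, 0.295), RR gives ψ = 0.502, H_out = 18.067 kJ/mol
  T = 342.0 K: K = (2.350, 0.245), RR gives ψ = 0.346, H_out = 11.857 kJ/mol
  T = 334.2 K: K = (2.082, 0.222), RR gives ψ = 0.238, H_out = 7.842 kJ/mol
  T = 330.4 K: K = (1.959, 0.211), RR gives ψ = 0.172, H_out = 5.487 kJ/mol
  T = 328.4 K: K = (1.896, 0.205), RR gives ψ = 0.133, H_out = 4.100 kJ/mol
Linear interpolation between T = 326.5 (H_out = 2.663) and T = 328.4 (H_out = 4.100) on hF = 3.813 gives T ≈ 328.0 K, at which ψ = 0.12.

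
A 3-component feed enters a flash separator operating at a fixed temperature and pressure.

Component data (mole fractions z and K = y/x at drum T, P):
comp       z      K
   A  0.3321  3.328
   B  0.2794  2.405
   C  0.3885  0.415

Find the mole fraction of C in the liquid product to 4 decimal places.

x_C = 0.7584

Let β = V/F and solve Σ zᵢ(Kᵢ−1)/(1+β(Kᵢ−1)) = 0.
g(0) = ΣzᵢKᵢ − 1 = 0.9384 and g(1) = 1 − Σzᵢ/Kᵢ = -0.1521, so a root lies in (0, 1).
Newton–Raphson from β = 0.38:
  β = 0.3800: g = 0.37391, g' = -0.9610 → β = 0.7691
  β = 0.7691: g = 0.05258, g' = -0.7979 → β = 0.8350
  β = 0.8350: g = -0.00103, g' = -0.8326 → β = 0.8337
Converged at β = 0.8337.
Compositions from xᵢ = zᵢ/(1+β(Kᵢ−1)), yᵢ = Kᵢxᵢ:
  A: x = 0.1129, y = 0.3758
  B: x = 0.1287, y = 0.3095
  C: x = 0.7584, y = 0.3147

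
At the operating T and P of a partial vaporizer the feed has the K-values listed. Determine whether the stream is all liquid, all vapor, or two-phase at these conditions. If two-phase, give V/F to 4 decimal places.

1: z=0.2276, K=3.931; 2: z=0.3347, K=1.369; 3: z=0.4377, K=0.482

two-phase, V/F = 0.6262

ΣzᵢKᵢ = 1.5639; Σzᵢ/Kᵢ = 1.2105.
Both exceed 1, so a two-phase solution exists.
Newton iteration, ψ⁰ = 0.5:
  ψ = 0.5000: g = 0.06886, g' = -0.5680 → ψ = 0.6212
  ψ = 0.6212: g = 0.00265, g' = -0.5312 → ψ = 0.6262
Converged at ψ = 0.6262.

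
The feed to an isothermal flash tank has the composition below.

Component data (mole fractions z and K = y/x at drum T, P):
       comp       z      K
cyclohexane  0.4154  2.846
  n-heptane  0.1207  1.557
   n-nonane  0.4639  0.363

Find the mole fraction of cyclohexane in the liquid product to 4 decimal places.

x_cyclohexane = 0.2116

Rachford–Rice: g(β) = Σ zᵢ(Kᵢ−1)/(1+β(Kᵢ−1)) = 0.
g(0) = ΣzᵢKᵢ − 1 = 0.5386 and g(1) = 1 − Σzᵢ/Kᵢ = -0.5014, so a root lies in (0, 1).
Newton iteration, β⁰ = 0.52:
  β = 0.5200: g = 0.00152, g' = -0.8119 → β = 0.5219
Converged at β = 0.5219.
Compositions from xᵢ = zᵢ/(1+β(Kᵢ−1)), yᵢ = Kᵢxᵢ:
  cyclohexane: x = 0.2116, y = 0.6021
  n-heptane: x = 0.0935, y = 0.1456
  n-nonane: x = 0.6949, y = 0.2523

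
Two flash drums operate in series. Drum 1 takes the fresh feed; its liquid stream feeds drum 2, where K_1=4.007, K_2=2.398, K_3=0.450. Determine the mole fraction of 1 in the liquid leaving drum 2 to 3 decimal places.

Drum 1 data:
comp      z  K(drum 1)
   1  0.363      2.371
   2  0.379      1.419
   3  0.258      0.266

Drum 1:
Rachford–Rice: g(ψ₁) = Σ zᵢ(Kᵢ−1)/(1+ψ₁(Kᵢ−1)) = 0.
g(0) = ΣzᵢKᵢ − 1 = 0.467 and g(1) = 1 − Σzᵢ/Kᵢ = -0.390, so a root lies in (0, 1).
Newton iteration, ψ₁⁰ = 0.5:
  ψ₁ = 0.500: g = 0.1274, g' = -0.633 → ψ₁ = 0.701
  ψ₁ = 0.701: g = -0.0139, g' = -0.808 → ψ₁ = 0.684
Converged at ψ₁ = 0.684.
Drum-1 compositions:
  1: x = 0.187, y = 0.444
  2: x = 0.295, y = 0.418
  3: x = 0.518, y = 0.138
Drum-2 feed = drum-1 liquid: z₂ = (0.1873, 0.2946, 0.5181).
Drum 2:
Material balance + equilibrium reduce to Σ zᵢ(Kᵢ−1)/(1+ψ₂(Kᵢ−1)) = 0.
g(0) = ΣzᵢKᵢ − 1 = 0.690 and g(1) = 1 − Σzᵢ/Kᵢ = -0.321, so a root lies in (0, 1).
Newton iteration, ψ₂⁰ = 0.5:
  ψ₂ = 0.500: g = 0.0744, g' = -0.768 → ψ₂ = 0.597
  ψ₂ = 0.597: g = 0.0019, g' = -0.735 → ψ₂ = 0.599
Converged at ψ₂ = 0.599.
  1: x = 0.067, y = 0.268
  2: x = 0.160, y = 0.384
  3: x = 0.773, y = 0.348

x_1 (drum 2) = 0.067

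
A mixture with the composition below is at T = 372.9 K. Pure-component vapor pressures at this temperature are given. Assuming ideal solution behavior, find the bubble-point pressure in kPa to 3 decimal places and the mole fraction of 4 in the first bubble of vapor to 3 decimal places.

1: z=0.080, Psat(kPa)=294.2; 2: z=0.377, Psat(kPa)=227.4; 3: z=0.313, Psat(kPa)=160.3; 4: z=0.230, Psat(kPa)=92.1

At the bubble point ψ → 0, so ΣzᵢKᵢ = 1 with Kᵢ = Pᵢˢᵃᵗ/P ⇒ P = ΣzᵢPᵢˢᵃᵗ.
P = 0.080·294.2 + 0.377·227.4 + 0.313·160.3 + 0.230·92.1 = 180.623 kPa
yᵢ = zᵢPᵢˢᵃᵗ/P ⇒ y_4 = 0.230·92.1/180.623 = 0.117

Pbub = 180.623 kPa, y_4 = 0.117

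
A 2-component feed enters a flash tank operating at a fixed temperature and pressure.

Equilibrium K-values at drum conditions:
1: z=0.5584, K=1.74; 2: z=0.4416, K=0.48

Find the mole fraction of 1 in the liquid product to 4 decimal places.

x_1 = 0.4127

Material balance + equilibrium reduce to Σ zᵢ(Kᵢ−1)/(1+ψ(Kᵢ−1)) = 0.
Feasibility: ΣzᵢKᵢ = 1.1836, Σzᵢ/Kᵢ = 1.2409 — both > 1, two phases present.
Binary case is linear: z₁(K₁−1)(1+ψ(K₂−1)) + z₂(K₂−1)(1+ψ(K₁−1)) = 0
⇒ ψ = [z₁(K₁−1)+z₂(K₂−1)] / [−(K₁−1)(K₂−1)] = 0.18358/0.38480 = 0.4771
Compositions from xᵢ = zᵢ/(1+ψ(Kᵢ−1)), yᵢ = Kᵢxᵢ:
  1: x = 0.4127, y = 0.7181
  2: x = 0.5873, y = 0.2819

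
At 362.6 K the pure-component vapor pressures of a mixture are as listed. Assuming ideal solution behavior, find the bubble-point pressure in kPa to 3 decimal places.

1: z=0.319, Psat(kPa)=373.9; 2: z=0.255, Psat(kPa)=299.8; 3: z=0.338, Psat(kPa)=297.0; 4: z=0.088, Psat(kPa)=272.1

At the bubble point ψ → 0, so ΣzᵢKᵢ = 1 with Kᵢ = Pᵢˢᵃᵗ/P ⇒ P = ΣzᵢPᵢˢᵃᵗ.
P = 0.319·373.9 + 0.255·299.8 + 0.338·297.0 + 0.088·272.1 = 320.054 kPa

Pbub = 320.054 kPa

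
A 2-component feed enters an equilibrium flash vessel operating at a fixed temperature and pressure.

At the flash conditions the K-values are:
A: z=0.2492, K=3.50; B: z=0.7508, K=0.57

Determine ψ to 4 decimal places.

Let ψ = V/F and solve Σ zᵢ(Kᵢ−1)/(1+ψ(Kᵢ−1)) = 0.
g(0) = ΣzᵢKᵢ − 1 = 0.3002 and g(1) = 1 − Σzᵢ/Kᵢ = -0.3884, so a root lies in (0, 1).
Binary case is linear: z₁(K₁−1)(1+ψ(K₂−1)) + z₂(K₂−1)(1+ψ(K₁−1)) = 0
⇒ ψ = [z₁(K₁−1)+z₂(K₂−1)] / [−(K₁−1)(K₂−1)] = 0.30016/1.07500 = 0.2792

ψ = 0.2792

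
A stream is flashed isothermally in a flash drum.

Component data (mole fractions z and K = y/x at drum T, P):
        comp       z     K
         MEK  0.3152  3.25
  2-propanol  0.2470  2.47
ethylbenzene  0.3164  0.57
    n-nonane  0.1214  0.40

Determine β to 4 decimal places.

β = 0.9164

Rachford–Rice: g(β) = Σ zᵢ(Kᵢ−1)/(1+β(Kᵢ−1)) = 0.
Feasibility: ΣzᵢKᵢ = 1.8634, Σzᵢ/Kᵢ = 1.0556 — both > 1, two phases present.
Newton–Raphson from β = 0.33:
  β = 0.3300: g = 0.40212, g' = -0.9149 → β = 0.7695
  β = 0.7695: g = 0.09137, g' = -0.6129 → β = 0.9186
  β = 0.9186: g = -0.00142, g' = -0.6430 → β = 0.9164
Converged at β = 0.9164.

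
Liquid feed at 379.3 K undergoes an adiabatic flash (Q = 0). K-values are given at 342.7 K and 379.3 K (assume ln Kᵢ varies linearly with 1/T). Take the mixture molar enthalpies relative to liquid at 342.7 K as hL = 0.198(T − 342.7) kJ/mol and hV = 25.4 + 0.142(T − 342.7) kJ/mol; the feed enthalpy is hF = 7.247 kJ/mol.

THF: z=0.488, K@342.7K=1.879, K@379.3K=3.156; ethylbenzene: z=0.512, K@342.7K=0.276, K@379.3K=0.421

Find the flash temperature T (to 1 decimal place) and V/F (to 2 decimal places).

Adiabatic flash: solve Rachford–Rice at each trial T, then check hF = ψ·hV(T) + (1−ψ)·hL(T).
  T = 342.7 K: K = (1.879, 0.276), RR gives ψ = 0.092, H_out = 2.325 kJ/mol
  T = 379.3 K: K = (3.156, 0.421), RR gives ψ = 0.605, H_out = 21.382 kJ/mol
  T = 361.0 K: K = (2.467, 0.345), RR gives ψ = 0.396, H_out = 13.266 kJ/mol
  T = 351.9 K: K = (2.162, 0.309), RR gives ψ = 0.266, H_out = 8.447 kJ/mol
  T = 347.3 K: K = (2.018, 0.292), RR gives ψ = 0.187, H_out = 5.602 kJ/mol
  T = 349.6 K: K = (2.089, 0.301), RR gives ψ = 0.228, H_out = 7.069 kJ/mol
Linear interpolation between T = 349.6 (H_out = 7.069) and T = 351.9 (H_out = 8.447) on hF = 7.247 gives T ≈ 349.9 K, at which ψ = 0.23.

T = 349.9 K, V/F = 0.23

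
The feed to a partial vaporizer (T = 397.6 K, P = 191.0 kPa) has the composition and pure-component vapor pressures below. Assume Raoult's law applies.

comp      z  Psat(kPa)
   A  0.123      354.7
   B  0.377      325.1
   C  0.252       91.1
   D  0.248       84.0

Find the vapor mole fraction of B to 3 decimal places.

y_B = 0.547

Raoult's law: Kᵢ = Pᵢˢᵃᵗ/P = Pᵢˢᵃᵗ/191.0.
  K_A = 354.7/191.0 = 1.85707, K_B = 325.1/191.0 = 1.70209, K_C = 91.1/191.0 = 0.47696, K_D = 84.0/191.0 = 0.43979
Material balance + equilibrium reduce to Σ zᵢ(Kᵢ−1)/(1+ψ(Kᵢ−1)) = 0.
g(0) = ΣzᵢKᵢ − 1 = 0.099 and g(1) = 1 − Σzᵢ/Kᵢ = -0.380, so a root lies in (0, 1).
Iterate (Newton) starting at ψ = 0.5:
  ψ = 0.500: g = -0.1018, g' = -0.423 → ψ = 0.259
  ψ = 0.259: g = -0.0048, g' = -0.392 → ψ = 0.247
Converged at ψ = 0.247.
Compositions from xᵢ = zᵢ/(1+ψ(Kᵢ−1)), yᵢ = Kᵢxᵢ:
  A: x = 0.102, y = 0.189
  B: x = 0.321, y = 0.547
  C: x = 0.289, y = 0.138
  D: x = 0.288, y = 0.127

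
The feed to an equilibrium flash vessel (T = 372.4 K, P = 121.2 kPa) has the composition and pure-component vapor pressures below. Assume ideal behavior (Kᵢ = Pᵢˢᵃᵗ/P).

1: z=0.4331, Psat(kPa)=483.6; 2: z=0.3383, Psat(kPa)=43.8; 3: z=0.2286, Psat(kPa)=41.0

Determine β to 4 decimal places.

β = 0.4788

Raoult's law: Kᵢ = Pᵢˢᵃᵗ/P = Pᵢˢᵃᵗ/121.2.
  K_1 = 483.6/121.2 = 3.990099, K_2 = 43.8/121.2 = 0.361386, K_3 = 41.0/121.2 = 0.338284
Rachford–Rice: g(β) = Σ zᵢ(Kᵢ−1)/(1+β(Kᵢ−1)) = 0.
Check two-phase: ΣzᵢKᵢ = 1.9277 > 1 and Σzᵢ/Kᵢ = 1.7204 > 1, so g(0) = 0.9277 > 0 and g(1) = -0.7204 < 0.
Iterate (Newton) starting at β = 0.5:
  β = 0.5000: g = -0.02442, g' = -1.1433 → β = 0.4786
  β = 0.4786: g = 0.00013, g' = -1.1557 → β = 0.4788
Converged at β = 0.4788.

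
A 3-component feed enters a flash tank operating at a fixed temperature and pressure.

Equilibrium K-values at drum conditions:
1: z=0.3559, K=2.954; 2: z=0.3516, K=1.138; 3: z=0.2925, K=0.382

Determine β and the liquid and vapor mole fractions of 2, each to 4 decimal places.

Rachford–Rice: g(β) = Σ zᵢ(Kᵢ−1)/(1+β(Kᵢ−1)) = 0.
Check two-phase: ΣzᵢKᵢ = 1.5632 > 1 and Σzᵢ/Kᵢ = 1.1952 > 1, so g(0) = 0.5632 > 0 and g(1) = -0.1952 < 0.
Newton–Raphson from β = 0.43:
  β = 0.4300: g = 0.17752, g' = -0.6144 → β = 0.7189
  β = 0.7189: g = 0.00804, g' = -0.6023 → β = 0.7323
  β = 0.7323: g = -0.00004, g' = -0.6082 → β = 0.7322
Converged at β = 0.7322.
Compositions from xᵢ = zᵢ/(1+β(Kᵢ−1)), yᵢ = Kᵢxᵢ:
  1: x = 0.1464, y = 0.4325
  2: x = 0.3193, y = 0.3634
  3: x = 0.5342, y = 0.2041

β = 0.7322, x_2 = 0.3193, y_2 = 0.3634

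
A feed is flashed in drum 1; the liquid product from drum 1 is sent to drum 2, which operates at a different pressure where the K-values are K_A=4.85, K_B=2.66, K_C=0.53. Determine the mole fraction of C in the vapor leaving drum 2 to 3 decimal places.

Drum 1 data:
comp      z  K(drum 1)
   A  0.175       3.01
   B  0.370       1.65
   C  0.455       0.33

y_C (drum 2) = 0.431

Drum 1:
Material balance + equilibrium reduce to Σ zᵢ(Kᵢ−1)/(1+ψ₁(Kᵢ−1)) = 0.
Check two-phase: ΣzᵢKᵢ = 1.287 > 1 and Σzᵢ/Kᵢ = 1.661 > 1, so g(0) = 0.287 > 0 and g(1) = -0.661 < 0.
Newton iteration, ψ₁⁰ = 0.46:
  ψ₁ = 0.460: g = -0.0728, g' = -0.710 → ψ₁ = 0.358
  ψ₁ = 0.358: g = -0.0011, g' = -0.695 → ψ₁ = 0.356
Converged at ψ₁ = 0.356.
Drum-1 compositions:
  A: x = 0.102, y = 0.307
  B: x = 0.300, y = 0.496
  C: x = 0.598, y = 0.197
Drum-2 feed = drum-1 liquid: z₂ = (0.1020, 0.3005, 0.5975).
Drum 2:
Iterate (Newton) starting at ψ₂ = 0.52:
  ψ₂ = 0.520: g = 0.0269, g' = -0.637 → ψ₂ = 0.562
  ψ₂ = 0.562: g = 0.0005, g' = -0.616 → ψ₂ = 0.563
Converged at ψ₂ = 0.563.
  A: x = 0.032, y = 0.156
  B: x = 0.155, y = 0.413
  C: x = 0.812, y = 0.431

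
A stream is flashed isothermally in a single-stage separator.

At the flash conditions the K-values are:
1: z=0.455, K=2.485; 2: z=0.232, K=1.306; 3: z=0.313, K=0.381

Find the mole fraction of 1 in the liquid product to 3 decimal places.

x_1 = 0.212

Rachford–Rice: g(β) = Σ zᵢ(Kᵢ−1)/(1+β(Kᵢ−1)) = 0.
Check two-phase: ΣzᵢKᵢ = 1.553 > 1 and Σzᵢ/Kᵢ = 1.182 > 1, so g(0) = 0.553 > 0 and g(1) = -0.182 < 0.
Newton–Raphson from β = 0.31:
  β = 0.310: g = 0.2878, g' = -0.672 → β = 0.738
  β = 0.738: g = 0.0236, g' = -0.649 → β = 0.774
Converged at β = 0.774.
Compositions from xᵢ = zᵢ/(1+β(Kᵢ−1)), yᵢ = Kᵢxᵢ:
  1: x = 0.212, y = 0.526
  2: x = 0.188, y = 0.245
  3: x = 0.601, y = 0.229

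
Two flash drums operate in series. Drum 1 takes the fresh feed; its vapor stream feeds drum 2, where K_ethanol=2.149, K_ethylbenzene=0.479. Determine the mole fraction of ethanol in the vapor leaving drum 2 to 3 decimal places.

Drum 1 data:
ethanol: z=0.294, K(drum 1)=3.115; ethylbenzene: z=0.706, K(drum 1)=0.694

Drum 1:
Material balance + equilibrium reduce to Σ zᵢ(Kᵢ−1)/(1+ψ₁(Kᵢ−1)) = 0.
Feasibility: ΣzᵢKᵢ = 1.406, Σzᵢ/Kᵢ = 1.112 — both > 1, two phases present.
Binary case is linear: z₁(K₁−1)(1+ψ₁(K₂−1)) + z₂(K₂−1)(1+ψ₁(K₁−1)) = 0
⇒ ψ₁ = [z₁(K₁−1)+z₂(K₂−1)] / [−(K₁−1)(K₂−1)] = 0.4058/0.6472 = 0.627
Drum-1 compositions:
  ethanol: x = 0.126, y = 0.394
  ethylbenzene: x = 0.874, y = 0.606
Drum-2 feed = drum-1 vapor: z₂ = (0.3937, 0.6063).
Drum 2:
Material balance + equilibrium reduce to Σ zᵢ(Kᵢ−1)/(1+ψ₂(Kᵢ−1)) = 0.
Check two-phase: ΣzᵢKᵢ = 1.137 > 1 and Σzᵢ/Kᵢ = 1.449 > 1, so g(0) = 0.137 > 0 and g(1) = -0.449 < 0.
Newton–Raphson from ψ₂ = 0.5:
  ψ₂ = 0.500: g = -0.1398, g' = -0.511 → ψ₂ = 0.226
  ψ₂ = 0.226: g = 0.0010, g' = -0.539 → ψ₂ = 0.228
Converged at ψ₂ = 0.228.
  ethanol: x = 0.312, y = 0.670
  ethylbenzene: x = 0.688, y = 0.330

y_ethanol (drum 2) = 0.670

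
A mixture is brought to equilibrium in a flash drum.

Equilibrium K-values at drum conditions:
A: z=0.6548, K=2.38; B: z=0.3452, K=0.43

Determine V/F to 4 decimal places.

V/F = 0.8986

Material balance + equilibrium reduce to Σ zᵢ(Kᵢ−1)/(1+V/F(Kᵢ−1)) = 0.
g(0) = ΣzᵢKᵢ − 1 = 0.7069 and g(1) = 1 − Σzᵢ/Kᵢ = -0.0779, so a root lies in (0, 1).
Newton–Raphson from V/F = 0.46:
  V/F = 0.4600: g = 0.28605, g' = -0.6726 → V/F = 0.8853
  V/F = 0.8853: g = 0.00954, g' = -0.7096 → V/F = 0.8987
  V/F = 0.8987: g = -0.00007, g' = -0.7200 → V/F = 0.8986
Converged at V/F = 0.8986.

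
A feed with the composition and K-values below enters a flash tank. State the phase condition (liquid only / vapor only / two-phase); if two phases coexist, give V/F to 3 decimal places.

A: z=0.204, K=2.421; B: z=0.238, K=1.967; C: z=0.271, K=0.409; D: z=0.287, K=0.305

ΣzᵢKᵢ = 1.160; Σzᵢ/Kᵢ = 1.809.
Both exceed 1, so a two-phase solution exists.
Newton iteration, ψ⁰ = 0.5:
  ψ = 0.500: g = -0.2084, g' = -0.758 → ψ = 0.225
  ψ = 0.225: g = -0.0126, g' = -0.707 → ψ = 0.207
Converged at ψ = 0.207.

two-phase, V/F = 0.207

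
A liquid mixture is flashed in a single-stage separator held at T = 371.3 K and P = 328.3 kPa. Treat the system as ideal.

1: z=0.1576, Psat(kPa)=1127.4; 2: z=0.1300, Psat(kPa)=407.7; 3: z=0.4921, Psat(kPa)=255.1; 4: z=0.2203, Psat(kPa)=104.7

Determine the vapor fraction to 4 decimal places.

ψ = 0.1991

Raoult's law: Kᵢ = Pᵢˢᵃᵗ/P = Pᵢˢᵃᵗ/328.3.
  K_1 = 1127.4/328.3 = 3.434054, K_2 = 407.7/328.3 = 1.241852, K_3 = 255.1/328.3 = 0.777033, K_4 = 104.7/328.3 = 0.318916
Let ψ = V/F and solve Σ zᵢ(Kᵢ−1)/(1+ψ(Kᵢ−1)) = 0.
g(0) = ΣzᵢKᵢ − 1 = 0.1553 and g(1) = 1 − Σzᵢ/Kᵢ = -0.4747, so a root lies in (0, 1).
Newton iteration, ψ⁰ = 0.49:
  ψ = 0.4900: g = -0.14532, g' = -0.4613 → ψ = 0.1750
  ψ = 0.1750: g = 0.01466, g' = -0.6244 → ψ = 0.1985
  ψ = 0.1985: g = 0.00036, g' = -0.5948 → ψ = 0.1991
Converged at ψ = 0.1991.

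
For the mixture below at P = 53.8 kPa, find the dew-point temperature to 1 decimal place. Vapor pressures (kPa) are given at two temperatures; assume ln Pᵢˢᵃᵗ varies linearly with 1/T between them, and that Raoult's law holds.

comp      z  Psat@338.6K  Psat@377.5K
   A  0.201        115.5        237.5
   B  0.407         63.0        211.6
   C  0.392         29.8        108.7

T = 342.6 K

Dew-point temperature: Σzᵢ·P/Pᵢˢᵃᵗ(T) = 1. Interpolate ln Pᵢˢᵃᵗ = aᵢ + bᵢ/T.
  T = 338.6 K: ΣzᵢP/Pᵢˢᵃᵗ = 1.1489
  T = 377.5 K: ΣzᵢP/Pᵢˢᵃᵗ = 0.3430
  T = 358.1 K: ΣzᵢP/Pᵢˢᵃᵗ = 0.6043
  T = 348.4 K: ΣzᵢP/Pᵢˢᵃᵗ = 0.8237
  T = 343.5 K: ΣzᵢP/Pᵢˢᵃᵗ = 0.9703
  T = 341.1 K: ΣzᵢP/Pᵢˢᵃᵗ = 1.0533
Interpolating between 341.1 K and 343.5 K gives T ≈ 342.6 K.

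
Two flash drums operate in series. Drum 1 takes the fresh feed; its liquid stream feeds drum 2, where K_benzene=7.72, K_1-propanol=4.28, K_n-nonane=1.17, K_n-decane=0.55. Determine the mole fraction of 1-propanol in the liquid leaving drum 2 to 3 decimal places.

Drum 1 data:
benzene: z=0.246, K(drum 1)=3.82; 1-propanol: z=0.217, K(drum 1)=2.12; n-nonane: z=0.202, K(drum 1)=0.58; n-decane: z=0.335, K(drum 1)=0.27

Drum 1:
Rachford–Rice: g(ψ₁) = Σ zᵢ(Kᵢ−1)/(1+ψ₁(Kᵢ−1)) = 0.
Feasibility: ΣzᵢKᵢ = 1.607, Σzᵢ/Kᵢ = 1.756 — both > 1, two phases present.
Newton–Raphson from ψ₁ = 0.32:
  ψ₁ = 0.320: g = 0.1265, g' = -1.040 → ψ₁ = 0.442
  ψ₁ = 0.442: g = 0.0065, g' = -0.952 → ψ₁ = 0.448
Converged at ψ₁ = 0.448.
Drum-1 compositions:
  benzene: x = 0.109, y = 0.415
  1-propanol: x = 0.144, y = 0.306
  n-nonane: x = 0.249, y = 0.144
  n-decane: x = 0.498, y = 0.134
Drum-2 feed = drum-1 liquid: z₂ = (0.1086, 0.1444, 0.2489, 0.4981).
Drum 2:
Material balance + equilibrium reduce to Σ zᵢ(Kᵢ−1)/(1+ψ₂(Kᵢ−1)) = 0.
g(0) = ΣzᵢKᵢ − 1 = 1.022 and g(1) = 1 − Σzᵢ/Kᵢ = -0.166, so a root lies in (0, 1).
Newton iteration, ψ₂⁰ = 0.53:
  ψ₂ = 0.530: g = 0.0775, g' = -0.623 → ψ₂ = 0.654
  ψ₂ = 0.654: g = 0.0062, g' = -0.534 → ψ₂ = 0.666
Converged at ψ₂ = 0.666.
  benzene: x = 0.020, y = 0.153
  1-propanol: x = 0.045, y = 0.194
  n-nonane: x = 0.224, y = 0.262
  n-decane: x = 0.711, y = 0.391

x_1-propanol (drum 2) = 0.045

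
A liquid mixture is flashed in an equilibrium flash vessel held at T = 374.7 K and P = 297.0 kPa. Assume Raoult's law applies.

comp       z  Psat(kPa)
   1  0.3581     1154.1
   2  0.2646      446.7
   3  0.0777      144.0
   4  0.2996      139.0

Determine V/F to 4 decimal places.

Raoult's law: Kᵢ = Pᵢˢᵃᵗ/P = Pᵢˢᵃᵗ/297.0.
  K_1 = 1154.1/297.0 = 3.885859, K_2 = 446.7/297.0 = 1.504040, K_3 = 144.0/297.0 = 0.484848, K_4 = 139.0/297.0 = 0.468013
Rachford–Rice: g(V/F) = Σ zᵢ(Kᵢ−1)/(1+V/F(Kᵢ−1)) = 0.
Check two-phase: ΣzᵢKᵢ = 1.9674 > 1 and Σzᵢ/Kᵢ = 1.0685 > 1, so g(0) = 0.9674 > 0 and g(1) = -0.0685 < 0.
Iterate (Newton) starting at V/F = 0.39:
  V/F = 0.3900: g = 0.34647, g' = -0.8744 → V/F = 0.7862
  V/F = 0.7862: g = 0.07039, g' = -0.6224 → V/F = 0.8993
  V/F = 0.8993: g = -0.00097, g' = -0.6458 → V/F = 0.8978
Converged at V/F = 0.8978.

V/F = 0.8978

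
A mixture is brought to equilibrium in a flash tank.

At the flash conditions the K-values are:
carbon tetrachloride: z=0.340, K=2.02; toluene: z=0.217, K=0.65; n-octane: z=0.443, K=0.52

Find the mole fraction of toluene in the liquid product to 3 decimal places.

x_toluene = 0.227

Material balance + equilibrium reduce to Σ zᵢ(Kᵢ−1)/(1+V/F(Kᵢ−1)) = 0.
Check two-phase: ΣzᵢKᵢ = 1.058 > 1 and Σzᵢ/Kᵢ = 1.354 > 1, so g(0) = 0.058 > 0 and g(1) = -0.354 < 0.
Iterate (Newton) starting at V/F = 0.5:
  V/F = 0.500: g = -0.1422, g' = -0.371 → V/F = 0.117
  V/F = 0.117: g = 0.0055, g' = -0.426 → V/F = 0.130
Converged at V/F = 0.130.
Compositions from xᵢ = zᵢ/(1+V/F(Kᵢ−1)), yᵢ = Kᵢxᵢ:
  carbon tetrachloride: x = 0.300, y = 0.607
  toluene: x = 0.227, y = 0.148
  n-octane: x = 0.472, y = 0.246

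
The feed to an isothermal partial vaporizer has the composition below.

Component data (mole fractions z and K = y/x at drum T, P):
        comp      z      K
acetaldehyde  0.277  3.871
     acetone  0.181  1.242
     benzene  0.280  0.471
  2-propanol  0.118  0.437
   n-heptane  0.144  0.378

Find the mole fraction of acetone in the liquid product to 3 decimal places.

x_acetone = 0.164

Material balance + equilibrium reduce to Σ zᵢ(Kᵢ−1)/(1+ψ(Kᵢ−1)) = 0.
Feasibility: ΣzᵢKᵢ = 1.535, Σzᵢ/Kᵢ = 1.463 — both > 1, two phases present.
Newton iteration, ψ⁰ = 0.31:
  ψ = 0.310: g = 0.0929, g' = -0.901 → ψ = 0.413
  ψ = 0.413: g = 0.0070, g' = -0.779 → ψ = 0.422
Converged at ψ = 0.422.
Compositions from xᵢ = zᵢ/(1+ψ(Kᵢ−1)), yᵢ = Kᵢxᵢ:
  acetaldehyde: x = 0.125, y = 0.485
  acetone: x = 0.164, y = 0.204
  benzene: x = 0.360, y = 0.170
  2-propanol: x = 0.155, y = 0.068
  n-heptane: x = 0.195, y = 0.074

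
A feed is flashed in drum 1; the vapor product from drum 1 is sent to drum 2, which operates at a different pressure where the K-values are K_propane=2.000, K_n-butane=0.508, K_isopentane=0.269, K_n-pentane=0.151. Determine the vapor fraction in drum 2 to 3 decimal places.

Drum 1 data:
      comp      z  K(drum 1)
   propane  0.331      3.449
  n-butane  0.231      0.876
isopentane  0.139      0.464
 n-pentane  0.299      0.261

V/F (drum 2) = 0.516

Drum 1:
Iterate (Newton) starting at ψ₁ = 0.53:
  ψ₁ = 0.530: g = -0.1452, g' = -0.899 → ψ₁ = 0.369
  ψ₁ = 0.369: g = -0.0004, g' = -0.923 → ψ₁ = 0.368
Converged at ψ₁ = 0.368.
Drum-1 compositions:
  propane: x = 0.174, y = 0.600
  n-butane: x = 0.242, y = 0.212
  isopentane: x = 0.173, y = 0.080
  n-pentane: x = 0.411, y = 0.107
Drum-2 feed = drum-1 vapor: z₂ = (0.6004, 0.2120, 0.0803, 0.1072).
Drum 2:
Let ψ₂ = V/F and solve Σ zᵢ(Kᵢ−1)/(1+ψ₂(Kᵢ−1)) = 0.
Check two-phase: ΣzᵢKᵢ = 1.346 > 1 and Σzᵢ/Kᵢ = 1.726 > 1, so g(0) = 0.346 > 0 and g(1) = -0.726 < 0.
Newton–Raphson from ψ₂ = 0.5:
  ψ₂ = 0.500: g = 0.0112, g' = -0.697 → ψ₂ = 0.516
Converged at ψ₂ = 0.516.
  propane: x = 0.396, y = 0.792
  n-butane: x = 0.284, y = 0.144
  isopentane: x = 0.129, y = 0.035
  n-pentane: x = 0.191, y = 0.029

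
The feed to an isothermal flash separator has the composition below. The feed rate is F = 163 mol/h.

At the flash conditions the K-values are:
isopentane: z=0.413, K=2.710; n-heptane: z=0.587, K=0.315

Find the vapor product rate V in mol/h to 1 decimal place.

V = 42.3 mol/h

Material balance + equilibrium reduce to Σ zᵢ(Kᵢ−1)/(1+V/F(Kᵢ−1)) = 0.
Feasibility: ΣzᵢKᵢ = 1.304, Σzᵢ/Kᵢ = 2.016 — both > 1, two phases present.
Iterate (Newton) starting at V/F = 0.31:
  V/F = 0.310: g = -0.0489, g' = -0.960 → V/F = 0.259
  V/F = 0.259: g = 0.0006, g' = -0.987 → V/F = 0.260
Converged at V/F = 0.260.
Then V = V/F·F = 0.2596·163 = 42.3 mol/h and L = F − V = 120.7 mol/h.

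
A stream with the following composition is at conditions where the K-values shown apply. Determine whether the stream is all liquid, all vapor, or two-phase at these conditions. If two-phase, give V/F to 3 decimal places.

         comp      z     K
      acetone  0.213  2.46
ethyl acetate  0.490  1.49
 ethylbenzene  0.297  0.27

ΣzᵢKᵢ = 1.334; Σzᵢ/Kᵢ = 1.515.
Both exceed 1, so a two-phase solution exists.
Rachford–Rice: g(ψ) = Σ zᵢ(Kᵢ−1)/(1+ψ(Kᵢ−1)) = 0.
Iterate (Newton) starting at ψ = 0.67:
  ψ = 0.670: g = -0.0864, g' = -0.789 → ψ = 0.560
  ψ = 0.560: g = -0.0076, g' = -0.663 → ψ = 0.549
Converged at ψ = 0.549.

two-phase, V/F = 0.549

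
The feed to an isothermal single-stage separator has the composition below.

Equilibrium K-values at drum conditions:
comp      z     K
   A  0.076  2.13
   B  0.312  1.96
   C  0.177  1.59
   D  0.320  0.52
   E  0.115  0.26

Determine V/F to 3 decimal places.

V/F = 0.501

Rachford–Rice: g(V/F) = Σ zᵢ(Kᵢ−1)/(1+V/F(Kᵢ−1)) = 0.
Check two-phase: ΣzᵢKᵢ = 1.251 > 1 and Σzᵢ/Kᵢ = 1.364 > 1, so g(0) = 0.251 > 0 and g(1) = -0.364 < 0.
Newton–Raphson from V/F = 0.5:
  V/F = 0.500: g = 0.0007, g' = -0.494 → V/F = 0.501
Converged at V/F = 0.501.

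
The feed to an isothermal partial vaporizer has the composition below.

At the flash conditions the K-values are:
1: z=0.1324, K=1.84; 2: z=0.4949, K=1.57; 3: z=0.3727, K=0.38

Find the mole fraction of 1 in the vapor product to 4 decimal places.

Rachford–Rice: g(ψ) = Σ zᵢ(Kᵢ−1)/(1+ψ(Kᵢ−1)) = 0.
g(0) = ΣzᵢKᵢ − 1 = 0.1622 and g(1) = 1 − Σzᵢ/Kᵢ = -0.3680, so a root lies in (0, 1).
Newton–Raphson from ψ = 0.63:
  ψ = 0.6300: g = -0.09890, g' = -0.5128 → ψ = 0.4371
  ψ = 0.4371: g = -0.00981, g' = -0.4226 → ψ = 0.4139
  ψ = 0.4139: g = -0.00008, g' = -0.4160 → ψ = 0.4137
Converged at ψ = 0.4137.
Compositions from xᵢ = zᵢ/(1+ψ(Kᵢ−1)), yᵢ = Kᵢxᵢ:
  1: x = 0.0983, y = 0.1808
  2: x = 0.4005, y = 0.6287
  3: x = 0.5013, y = 0.1905

y_1 = 0.1808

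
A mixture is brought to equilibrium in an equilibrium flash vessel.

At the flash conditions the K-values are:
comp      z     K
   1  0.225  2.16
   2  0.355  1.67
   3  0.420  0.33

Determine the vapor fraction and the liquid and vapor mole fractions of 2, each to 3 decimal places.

ψ = 0.368, x_2 = 0.285, y_2 = 0.475

Material balance + equilibrium reduce to Σ zᵢ(Kᵢ−1)/(1+ψ(Kᵢ−1)) = 0.
Feasibility: ΣzᵢKᵢ = 1.217, Σzᵢ/Kᵢ = 1.589 — both > 1, two phases present.
Newton iteration, ψ⁰ = 0.5:
  ψ = 0.500: g = -0.0798, g' = -0.637 → ψ = 0.375
  ψ = 0.375: g = -0.0037, g' = -0.585 → ψ = 0.368
Converged at ψ = 0.368.
Compositions from xᵢ = zᵢ/(1+ψ(Kᵢ−1)), yᵢ = Kᵢxᵢ:
  1: x = 0.158, y = 0.340
  2: x = 0.285, y = 0.475
  3: x = 0.558, y = 0.184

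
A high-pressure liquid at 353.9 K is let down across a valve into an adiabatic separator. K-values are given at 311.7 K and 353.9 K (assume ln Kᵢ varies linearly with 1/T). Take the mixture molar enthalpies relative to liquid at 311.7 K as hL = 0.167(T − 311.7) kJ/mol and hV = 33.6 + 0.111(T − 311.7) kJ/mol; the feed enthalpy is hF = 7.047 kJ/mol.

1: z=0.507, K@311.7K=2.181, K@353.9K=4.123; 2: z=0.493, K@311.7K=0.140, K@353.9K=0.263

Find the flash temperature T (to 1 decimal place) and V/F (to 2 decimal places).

Adiabatic flash: solve Rachford–Rice at each trial T, then check hF = ψ·hV(T) + (1−ψ)·hL(T).
  T = 311.7 K: K = (2.181, 0.140), RR gives ψ = 0.172, H_out = 5.782 kJ/mol
  T = 353.9 K: K = (4.123, 0.263), RR gives ψ = 0.530, H_out = 23.605 kJ/mol
  T = 332.8 K: K = (3.060, 0.196), RR gives ψ = 0.391, H_out = 16.202 kJ/mol
  T = 322.2 K: K = (2.596, 0.166), RR gives ψ = 0.299, H_out = 11.630 kJ/mol
  T = 316.9 K: K = (2.381, 0.153), RR gives ψ = 0.241, H_out = 8.906 kJ/mol
  T = 314.3 K: K = (2.280, 0.146), RR gives ψ = 0.209, H_out = 7.411 kJ/mol
  T = 313.0 K: K = (2.230, 0.143), RR gives ψ = 0.191, H_out = 6.615 kJ/mol
Linear interpolation between T = 313.0 (H_out = 6.615) and T = 314.3 (H_out = 7.411) on hF = 7.047 gives T ≈ 313.7 K, at which ψ = 0.20.

T = 313.7 K, V/F = 0.20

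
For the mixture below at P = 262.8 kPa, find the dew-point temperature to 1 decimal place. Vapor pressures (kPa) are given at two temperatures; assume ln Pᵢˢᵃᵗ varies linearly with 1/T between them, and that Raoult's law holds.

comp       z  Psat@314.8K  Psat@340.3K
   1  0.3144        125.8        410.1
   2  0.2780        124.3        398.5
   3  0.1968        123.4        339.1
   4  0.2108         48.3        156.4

T = 337.6 K

Dew-point temperature: Σzᵢ·P/Pᵢˢᵃᵗ(T) = 1. Interpolate ln Pᵢˢᵃᵗ = aᵢ + bᵢ/T.
  T = 314.8 K: ΣzᵢP/Pᵢˢᵃᵗ = 2.8106
  T = 340.3 K: ΣzᵢP/Pᵢˢᵃᵗ = 0.8915
  T = 327.6 K: ΣzᵢP/Pᵢˢᵃᵗ = 1.5438
  T = 334.0 K: ΣzᵢP/Pᵢˢᵃᵗ = 1.1644
  T = 337.1 K: ΣzᵢP/Pᵢˢᵃᵗ = 1.0197
  T = 338.7 K: ΣzᵢP/Pᵢˢᵃᵗ = 0.9532
Interpolating between 337.1 K and 338.7 K gives T ≈ 337.6 K.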